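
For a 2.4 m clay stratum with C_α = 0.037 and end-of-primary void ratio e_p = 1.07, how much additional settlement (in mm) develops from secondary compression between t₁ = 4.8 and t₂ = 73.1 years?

Secondary compression: S_s = C_α·H/(1+e_p)·log₁₀(t₂/t₁)
S_s = 0.037×2.4/(1+1.07)×log₁₀(73.1/4.8)
    = 0.0429 × 1.183 = 0.05074 m

S_s ≈ 50.7 mm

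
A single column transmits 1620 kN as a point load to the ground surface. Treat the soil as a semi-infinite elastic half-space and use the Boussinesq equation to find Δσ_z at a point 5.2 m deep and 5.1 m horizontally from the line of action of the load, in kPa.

Boussinesq vertical stress below a point load on an elastic half-space:
Δσ_z = 3P/(2πz²) · [1 + (r/z)²]^(−5/2)
r/z = 5.1/5.2 = 0.98077; [1+(r/z)²]^(−5/2) = 0.18548.
Δσ_z = 3×1620/(2π×5.2²) × 0.18548 = 28.606 × 0.18548 = 5.306 kPa

Δσ_z ≈ 5.31 kPa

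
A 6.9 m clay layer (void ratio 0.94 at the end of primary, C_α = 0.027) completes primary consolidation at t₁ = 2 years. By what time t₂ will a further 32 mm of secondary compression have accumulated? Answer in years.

t₂ ≈ 4.31 years

S_s = C_α·H/(1+e_p)·log₁₀(t₂/t₁) ⇒ log₁₀(t₂/t₁) = S_s·(1+e_p)/(C_α·H).
log₁₀(t₂/t₁) = 0.032 × (1+0.94) / (0.027×6.9) = 0.3332
t₂ = t₁ × 10^0.3332 = 2 × 2.154 = 4.308 years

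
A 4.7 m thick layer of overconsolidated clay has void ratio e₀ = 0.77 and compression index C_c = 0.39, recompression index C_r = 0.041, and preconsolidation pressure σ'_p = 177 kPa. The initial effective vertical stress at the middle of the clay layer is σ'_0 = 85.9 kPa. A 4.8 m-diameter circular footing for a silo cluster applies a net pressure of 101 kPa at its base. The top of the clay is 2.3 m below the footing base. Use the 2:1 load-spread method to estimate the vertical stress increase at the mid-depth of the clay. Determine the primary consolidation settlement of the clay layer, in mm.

S_c ≈ 12.5 mm

Mid-depth of clay below the footing base: z = 2.3 + 4.7/2 = 4.65 m.
Stress increase at mid-clay by the 2:1 spreading method:
Δσ ≈ qD²/(D+z)² = 101×4.8²/(4.8+4.65)² = 26.058 kPa
Final effective stress: σ'_f = 85.9 + 26.058 = 111.96 kPa.
σ'_f = 111.96 ≤ σ'_p = 177 kPa, so the clay remains overconsolidated and only the recompression index applies:
S_c = C_r·H/(1+e₀)·log₁₀(σ'_f/σ'_0) = 0.041×4.7/1.77×log₁₀(111.96/85.9)
    = 0.10887 × 0.11507 = 0.01253 m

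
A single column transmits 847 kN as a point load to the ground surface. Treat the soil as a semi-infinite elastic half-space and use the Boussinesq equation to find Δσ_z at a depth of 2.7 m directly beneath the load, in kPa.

Δσ_z ≈ 55.5 kPa

Boussinesq vertical stress below a point load on an elastic half-space:
Δσ_z = 3P/(2πz²) · [1 + (r/z)²]^(−5/2)
r/z = 0/2.7 = 0; [1+(r/z)²]^(−5/2) = 1.
Δσ_z = 3×847/(2π×2.7²) × 1 = 55.475 × 1 = 55.48 kPa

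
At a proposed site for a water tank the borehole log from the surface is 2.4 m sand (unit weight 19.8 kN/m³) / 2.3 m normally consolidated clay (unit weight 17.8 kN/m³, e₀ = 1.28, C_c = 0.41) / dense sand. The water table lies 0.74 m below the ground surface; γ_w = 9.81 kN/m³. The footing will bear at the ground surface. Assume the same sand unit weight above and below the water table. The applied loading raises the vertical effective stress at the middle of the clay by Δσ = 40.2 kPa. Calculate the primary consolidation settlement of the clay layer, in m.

Mid-depth of clay below the ground surface: z = 2.4 + 2.3/2 = 3.55 m.
Total vertical stress at mid-clay: σ_v = 19.8×2.4 + 17.8×1.15 = 67.99 kPa.
Pore pressure: u = 9.81×(3.55 − 0.74) = 27.566 kPa.
Initial effective stress: σ'_0 = σ_v − u = 67.99 − 27.566 = 40.424 kPa.
Final effective stress: σ'_f = σ'_0 + Δσ = 40.424 + 40.2 = 80.624 kPa.
Normally consolidated clay, so the full stress increment lies on the virgin compression line:
S_c = C_c·H/(1+e₀)·log₁₀(σ'_f/σ'_0) = 0.41×2.3/(1+1.28)×log₁₀(80.624/40.424)
    = 0.4136 × 0.29983 = 0.124 m

S_c ≈ 0.124 m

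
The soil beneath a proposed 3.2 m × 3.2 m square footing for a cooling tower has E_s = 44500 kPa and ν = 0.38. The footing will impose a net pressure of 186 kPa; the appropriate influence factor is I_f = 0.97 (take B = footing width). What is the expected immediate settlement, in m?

S_e ≈ 0.0111 m

Immediate (elastic) settlement: S_e = q·B·(1−ν²)/E_s · I_f.
S_e = 186 × 3.2 × (1 − 0.38²) / 44500 × 0.97
    = 186 × 3.2 × 0.8556 / 44500 × 0.97
    = 0.0111 m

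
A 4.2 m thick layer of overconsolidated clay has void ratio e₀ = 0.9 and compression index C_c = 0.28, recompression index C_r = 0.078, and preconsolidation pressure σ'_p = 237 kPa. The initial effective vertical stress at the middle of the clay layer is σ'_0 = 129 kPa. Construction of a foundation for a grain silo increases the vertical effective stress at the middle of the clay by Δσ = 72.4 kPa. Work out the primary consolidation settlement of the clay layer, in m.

S_c ≈ 0.0334 m

Final effective stress: σ'_f = 129 + 72.4 = 201.4 kPa.
σ'_f = 201.4 ≤ σ'_p = 237 kPa, so the clay remains overconsolidated and only the recompression index applies:
S_c = C_r·H/(1+e₀)·log₁₀(σ'_f/σ'_0) = 0.078×4.2/1.9×log₁₀(201.4/129)
    = 0.17242 × 0.19347 = 0.03336 m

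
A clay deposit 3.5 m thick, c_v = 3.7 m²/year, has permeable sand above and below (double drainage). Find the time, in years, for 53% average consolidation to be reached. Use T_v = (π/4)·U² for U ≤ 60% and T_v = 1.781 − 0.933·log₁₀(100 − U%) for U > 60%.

t ≈ 0.183 years

Drainage path length: H_d = H/2 = 1.75 m (double drainage).
U ≤ 60%: T_v = (π/4)·U² = (π/4)×0.53² = 0.22062.
t = T_v·H_d²/c_v = 0.22062×1.75²/3.7 = 0.1826 years.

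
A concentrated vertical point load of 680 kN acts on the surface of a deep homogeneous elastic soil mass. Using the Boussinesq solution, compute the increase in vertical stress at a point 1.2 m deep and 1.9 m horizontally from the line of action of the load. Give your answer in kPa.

Δσ_z ≈ 9.79 kPa

Boussinesq vertical stress below a point load on an elastic half-space:
Δσ_z = 3P/(2πz²) · [1 + (r/z)²]^(−5/2)
r/z = 1.9/1.2 = 1.5833; [1+(r/z)²]^(−5/2) = 0.043419.
Δσ_z = 3×680/(2π×1.2²) × 0.043419 = 225.47 × 0.043419 = 9.79 kPa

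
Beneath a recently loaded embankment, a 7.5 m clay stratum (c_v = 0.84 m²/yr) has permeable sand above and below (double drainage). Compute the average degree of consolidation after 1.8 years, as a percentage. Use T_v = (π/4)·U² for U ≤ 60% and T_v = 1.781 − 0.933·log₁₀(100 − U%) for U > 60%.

U ≈ 37 %

Drainage path length: H_d = H/2 = 3.75 m (double drainage).
T_v = c_v·t/H_d² = 0.84×1.8/3.75² = 0.10752.
T_v = 0.10752 corresponds to the U ≤ 60% branch:
U = √(4T_v/π) = 0.37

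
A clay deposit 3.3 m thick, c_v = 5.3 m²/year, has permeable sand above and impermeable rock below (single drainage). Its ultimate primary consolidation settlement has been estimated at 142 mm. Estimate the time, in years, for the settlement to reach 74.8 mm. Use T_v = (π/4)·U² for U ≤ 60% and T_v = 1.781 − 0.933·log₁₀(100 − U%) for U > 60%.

Drainage path length: H_d = H = 3.3 m (single drainage).
U = S(t)/S_ult = 74.8/142 = 0.5268.
U ≤ 60%: T_v = (π/4)·U² = (π/4)×0.52676² = 0.21793.
t = T_v·H_d²/c_v = 0.21793×3.3²/5.3 = 0.4478 years.

t ≈ 0.448 years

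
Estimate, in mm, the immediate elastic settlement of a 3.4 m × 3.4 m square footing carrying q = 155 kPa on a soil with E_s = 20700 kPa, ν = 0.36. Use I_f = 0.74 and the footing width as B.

Immediate (elastic) settlement: S_e = q·B·(1−ν²)/E_s · I_f.
S_e = 155 × 3.4 × (1 − 0.36²) / 20700 × 0.74
    = 155 × 3.4 × 0.8704 / 20700 × 0.74
    = 0.0164 m = 16.4 mm

S_e ≈ 16.4 mm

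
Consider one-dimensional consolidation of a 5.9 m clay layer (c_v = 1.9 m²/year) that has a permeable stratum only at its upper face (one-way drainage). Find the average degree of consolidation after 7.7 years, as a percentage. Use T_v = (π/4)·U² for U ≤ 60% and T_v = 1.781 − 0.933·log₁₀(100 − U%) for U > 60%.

U ≈ 71.3 %

Drainage path length: H_d = H = 5.9 m (single drainage).
T_v = c_v·t/H_d² = 1.9×7.7/5.9² = 0.42028.
T_v = 0.42028 corresponds to the U > 60% branch:
U = 1 − 10^((1.781 − T_v)/0.933)/100 = 0.7126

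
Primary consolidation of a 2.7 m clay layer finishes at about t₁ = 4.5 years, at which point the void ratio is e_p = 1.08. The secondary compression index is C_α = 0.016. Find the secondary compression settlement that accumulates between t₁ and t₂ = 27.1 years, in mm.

S_s ≈ 16.2 mm

Secondary compression: S_s = C_α·H/(1+e_p)·log₁₀(t₂/t₁)
S_s = 0.016×2.7/(1+1.08)×log₁₀(27.1/4.5)
    = 0.02077 × 0.7798 = 0.01619 m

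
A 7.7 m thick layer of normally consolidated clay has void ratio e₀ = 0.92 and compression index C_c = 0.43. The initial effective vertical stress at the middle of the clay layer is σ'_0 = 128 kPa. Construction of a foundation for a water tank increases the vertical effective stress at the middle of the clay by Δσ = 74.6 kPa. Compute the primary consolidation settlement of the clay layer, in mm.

Final effective stress: σ'_f = σ'_0 + Δσ = 128 + 74.6 = 202.6 kPa.
Normally consolidated clay, so the full stress increment lies on the virgin compression line:
S_c = C_c·H/(1+e₀)·log₁₀(σ'_f/σ'_0) = 0.43×7.7/(1+0.92)×log₁₀(202.6/128)
    = 1.7245 × 0.19943 = 0.3439 m

S_c ≈ 344 mm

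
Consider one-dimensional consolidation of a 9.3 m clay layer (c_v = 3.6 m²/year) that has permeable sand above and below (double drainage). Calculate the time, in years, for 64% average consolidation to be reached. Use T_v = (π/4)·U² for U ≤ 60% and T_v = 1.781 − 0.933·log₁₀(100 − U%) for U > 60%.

Drainage path length: H_d = H/2 = 4.65 m (double drainage).
U > 60%: T_v = 1.781 − 0.933·log₁₀(100 − 64) = 0.32897.
t = T_v·H_d²/c_v = 0.32897×4.65²/3.6 = 1.976 years.

t ≈ 1.98 years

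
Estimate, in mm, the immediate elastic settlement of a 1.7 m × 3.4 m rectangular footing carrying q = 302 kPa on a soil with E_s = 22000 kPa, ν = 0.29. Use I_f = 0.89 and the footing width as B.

S_e ≈ 19 mm

Immediate (elastic) settlement: S_e = q·B·(1−ν²)/E_s · I_f.
S_e = 302 × 1.7 × (1 − 0.29²) / 22000 × 0.89
    = 302 × 1.7 × 0.9159 / 22000 × 0.89
    = 0.01902 m = 19.02 mm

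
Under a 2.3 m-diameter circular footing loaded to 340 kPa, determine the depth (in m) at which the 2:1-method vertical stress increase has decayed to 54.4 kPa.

z ≈ 3.45 m

2:1 spreading — at depth z the loaded area has grown by z in each plan dimension:
qD²/(D+z)² = Δσ_z ⇒ z = D(√(q/Δσ_z) − 1) = 2.3×(√(340/54.4) − 1) = 3.45 m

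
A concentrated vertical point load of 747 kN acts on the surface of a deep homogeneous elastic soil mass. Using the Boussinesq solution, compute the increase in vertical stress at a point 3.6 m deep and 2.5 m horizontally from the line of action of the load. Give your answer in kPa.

Δσ_z ≈ 10.3 kPa

Boussinesq vertical stress below a point load on an elastic half-space:
Δσ_z = 3P/(2πz²) · [1 + (r/z)²]^(−5/2)
r/z = 2.5/3.6 = 0.69444; [1+(r/z)²]^(−5/2) = 0.37385.
Δσ_z = 3×747/(2π×3.6²) × 0.37385 = 27.521 × 0.37385 = 10.29 kPa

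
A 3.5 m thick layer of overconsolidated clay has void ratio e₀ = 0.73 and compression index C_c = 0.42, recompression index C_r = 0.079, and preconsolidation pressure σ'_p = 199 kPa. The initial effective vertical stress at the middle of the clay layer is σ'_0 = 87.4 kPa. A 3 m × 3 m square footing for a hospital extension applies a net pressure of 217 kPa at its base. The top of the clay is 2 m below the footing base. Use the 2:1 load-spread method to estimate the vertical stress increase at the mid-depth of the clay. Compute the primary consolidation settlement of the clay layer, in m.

Mid-depth of clay below the footing base: z = 2 + 3.5/2 = 3.75 m.
Stress increase at mid-clay by the 2:1 spreading method:
Δσ = qBL/((B+z)(L+z)) = 217×3×3/((3+3.75)(3+3.75)) = 42.864 kPa
Final effective stress: σ'_f = 87.4 + 42.864 = 130.26 kPa.
σ'_f = 130.26 ≤ σ'_p = 199 kPa, so the clay remains overconsolidated and only the recompression index applies:
S_c = C_r·H/(1+e₀)·log₁₀(σ'_f/σ'_0) = 0.079×3.5/1.73×log₁₀(130.26/87.4)
    = 0.15982 × 0.1733 = 0.0277 m

S_c ≈ 0.0277 m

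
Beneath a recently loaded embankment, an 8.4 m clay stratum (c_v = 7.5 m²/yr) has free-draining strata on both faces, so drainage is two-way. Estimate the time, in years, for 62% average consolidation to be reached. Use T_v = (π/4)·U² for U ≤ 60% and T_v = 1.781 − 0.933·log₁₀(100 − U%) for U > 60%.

t ≈ 0.722 years

Drainage path length: H_d = H/2 = 4.2 m (double drainage).
U > 60%: T_v = 1.781 − 0.933·log₁₀(100 − 62) = 0.30706.
t = T_v·H_d²/c_v = 0.30706×4.2²/7.5 = 0.7222 years.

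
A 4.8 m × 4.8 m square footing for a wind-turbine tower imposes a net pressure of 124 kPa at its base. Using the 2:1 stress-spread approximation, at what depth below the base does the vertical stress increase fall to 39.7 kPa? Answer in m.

2:1 spreading — at depth z the loaded area has grown by z in each plan dimension:
qB²/(B+z)² = Δσ_z ⇒ z = B(√(q/Δσ_z) − 1) = 4.8×(√(124/39.7) − 1) = 3.683 m

z ≈ 3.68 m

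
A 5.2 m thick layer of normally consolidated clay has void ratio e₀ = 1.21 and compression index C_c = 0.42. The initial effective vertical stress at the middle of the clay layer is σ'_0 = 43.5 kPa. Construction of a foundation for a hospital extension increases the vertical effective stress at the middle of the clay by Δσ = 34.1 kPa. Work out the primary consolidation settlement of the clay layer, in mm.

S_c ≈ 248 mm

Final effective stress: σ'_f = σ'_0 + Δσ = 43.5 + 34.1 = 77.6 kPa.
Normally consolidated clay, so the full stress increment lies on the virgin compression line:
S_c = C_c·H/(1+e₀)·log₁₀(σ'_f/σ'_0) = 0.42×5.2/(1+1.21)×log₁₀(77.6/43.5)
    = 0.98824 × 0.25137 = 0.2484 m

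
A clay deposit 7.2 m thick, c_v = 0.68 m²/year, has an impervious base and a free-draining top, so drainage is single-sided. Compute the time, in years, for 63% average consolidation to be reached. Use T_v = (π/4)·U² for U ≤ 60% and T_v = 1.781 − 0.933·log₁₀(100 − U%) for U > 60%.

Drainage path length: H_d = H = 7.2 m (single drainage).
U > 60%: T_v = 1.781 − 0.933·log₁₀(100 − 63) = 0.31787.
t = T_v·H_d²/c_v = 0.31787×7.2²/0.68 = 24.23 years.

t ≈ 24.2 years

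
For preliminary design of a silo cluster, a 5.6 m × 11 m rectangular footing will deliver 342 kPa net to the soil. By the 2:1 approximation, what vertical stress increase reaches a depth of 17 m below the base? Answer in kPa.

Δσ_z ≈ 33.3 kPa

By the 2:1 method the load spreads at 1 horizontal : 2 vertical, so at depth z the loaded area has grown by z in each plan dimension:
Δσ = qBL/((B+z)(L+z)) = 342×5.6×11/((5.6+17)(11+17)) = 33.292 kPa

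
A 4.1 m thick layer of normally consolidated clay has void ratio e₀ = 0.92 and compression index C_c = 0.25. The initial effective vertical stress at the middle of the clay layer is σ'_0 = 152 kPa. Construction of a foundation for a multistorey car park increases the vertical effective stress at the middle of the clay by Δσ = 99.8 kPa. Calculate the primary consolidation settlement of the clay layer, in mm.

Final effective stress: σ'_f = σ'_0 + Δσ = 152 + 99.8 = 251.8 kPa.
Normally consolidated clay, so the full stress increment lies on the virgin compression line:
S_c = C_c·H/(1+e₀)·log₁₀(σ'_f/σ'_0) = 0.25×4.1/(1+0.92)×log₁₀(251.8/152)
    = 0.53385 × 0.21921 = 0.117 m

S_c ≈ 117 mm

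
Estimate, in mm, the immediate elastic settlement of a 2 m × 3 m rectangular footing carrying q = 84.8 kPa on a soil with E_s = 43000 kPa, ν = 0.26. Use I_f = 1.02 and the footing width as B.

Immediate (elastic) settlement: S_e = q·B·(1−ν²)/E_s · I_f.
S_e = 84.8 × 2 × (1 − 0.26²) / 43000 × 1.02
    = 84.8 × 2 × 0.9324 / 43000 × 1.02
    = 0.003751 m = 3.751 mm

S_e ≈ 3.75 mm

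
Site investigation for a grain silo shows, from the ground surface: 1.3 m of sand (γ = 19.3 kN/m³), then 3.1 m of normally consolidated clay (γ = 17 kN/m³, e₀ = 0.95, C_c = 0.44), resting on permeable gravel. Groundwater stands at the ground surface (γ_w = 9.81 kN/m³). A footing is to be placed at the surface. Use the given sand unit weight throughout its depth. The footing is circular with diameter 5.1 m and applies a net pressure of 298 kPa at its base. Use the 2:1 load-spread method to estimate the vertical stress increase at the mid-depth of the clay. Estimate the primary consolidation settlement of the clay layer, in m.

Mid-depth of clay below the ground surface: z = 1.3 + 3.1/2 = 2.85 m.
Total vertical stress at mid-clay: σ_v = 19.3×1.3 + 17×1.55 = 51.44 kPa.
Pore pressure: u = 9.81×(2.85 − 0) = 27.959 kPa.
Initial effective stress: σ'_0 = σ_v − u = 51.44 − 27.959 = 23.481 kPa.
Stress increase at mid-clay by the 2:1 spreading method:
Δσ ≈ qD²/(D+z)² = 298×5.1²/(5.1+2.85)² = 122.64 kPa
Final effective stress: σ'_f = σ'_0 + Δσ = 23.481 + 122.64 = 146.12 kPa.
Normally consolidated clay, so the full stress increment lies on the virgin compression line:
S_c = C_c·H/(1+e₀)·log₁₀(σ'_f/σ'_0) = 0.44×3.1/(1+0.95)×log₁₀(146.12/23.481)
    = 0.69949 × 0.79399 = 0.5554 m

S_c ≈ 0.555 m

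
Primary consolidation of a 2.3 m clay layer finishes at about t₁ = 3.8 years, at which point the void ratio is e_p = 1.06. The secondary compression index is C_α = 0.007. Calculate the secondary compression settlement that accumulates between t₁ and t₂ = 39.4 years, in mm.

Secondary compression: S_s = C_α·H/(1+e_p)·log₁₀(t₂/t₁)
S_s = 0.007×2.3/(1+1.06)×log₁₀(39.4/3.8)
    = 0.007816 × 1.016 = 0.007938 m

S_s ≈ 7.94 mm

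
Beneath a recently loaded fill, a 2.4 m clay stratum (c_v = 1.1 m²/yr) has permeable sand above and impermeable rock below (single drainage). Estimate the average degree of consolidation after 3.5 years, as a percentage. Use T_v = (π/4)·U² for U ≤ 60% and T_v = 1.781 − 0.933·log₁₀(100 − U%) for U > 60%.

Drainage path length: H_d = H = 2.4 m (single drainage).
T_v = c_v·t/H_d² = 1.1×3.5/2.4² = 0.6684.
T_v = 0.6684 corresponds to the U > 60% branch:
U = 1 − 10^((1.781 − T_v)/0.933)/100 = 0.8442

U ≈ 84.4 %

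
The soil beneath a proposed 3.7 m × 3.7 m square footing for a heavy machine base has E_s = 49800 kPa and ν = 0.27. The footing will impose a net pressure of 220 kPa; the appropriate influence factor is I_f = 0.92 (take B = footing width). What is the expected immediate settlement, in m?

Immediate (elastic) settlement: S_e = q·B·(1−ν²)/E_s · I_f.
S_e = 220 × 3.7 × (1 − 0.27²) / 49800 × 0.92
    = 220 × 3.7 × 0.9271 / 49800 × 0.92
    = 0.01394 m

S_e ≈ 0.0139 m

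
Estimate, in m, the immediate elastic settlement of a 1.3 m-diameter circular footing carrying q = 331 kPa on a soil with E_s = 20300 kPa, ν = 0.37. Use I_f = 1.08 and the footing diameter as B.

S_e ≈ 0.0198 m

Immediate (elastic) settlement: S_e = q·B·(1−ν²)/E_s · I_f.
S_e = 331 × 1.3 × (1 − 0.37²) / 20300 × 1.08
    = 331 × 1.3 × 0.8631 / 20300 × 1.08
    = 0.01976 m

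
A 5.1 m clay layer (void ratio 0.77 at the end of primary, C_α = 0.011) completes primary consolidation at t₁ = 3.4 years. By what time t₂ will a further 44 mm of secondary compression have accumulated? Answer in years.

S_s = C_α·H/(1+e_p)·log₁₀(t₂/t₁) ⇒ log₁₀(t₂/t₁) = S_s·(1+e_p)/(C_α·H).
log₁₀(t₂/t₁) = 0.044 × (1+0.77) / (0.011×5.1) = 1.388
t₂ = t₁ × 10^1.388 = 3.4 × 24.45 = 83.12 years

t₂ ≈ 83.1 years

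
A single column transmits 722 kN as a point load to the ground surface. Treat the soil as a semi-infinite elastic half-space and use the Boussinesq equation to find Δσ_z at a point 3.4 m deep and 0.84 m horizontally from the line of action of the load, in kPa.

Δσ_z ≈ 25.7 kPa

Boussinesq vertical stress below a point load on an elastic half-space:
Δσ_z = 3P/(2πz²) · [1 + (r/z)²]^(−5/2)
r/z = 0.84/3.4 = 0.24706; [1+(r/z)²]^(−5/2) = 0.86233.
Δσ_z = 3×722/(2π×3.4²) × 0.86233 = 29.821 × 0.86233 = 25.72 kPa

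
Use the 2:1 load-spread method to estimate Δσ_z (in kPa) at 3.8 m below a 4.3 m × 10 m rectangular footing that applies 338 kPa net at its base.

Δσ_z ≈ 130 kPa

By the 2:1 method the load spreads at 1 horizontal : 2 vertical, so at depth z the loaded area has grown by z in each plan dimension:
Δσ = qBL/((B+z)(L+z)) = 338×4.3×10/((4.3+3.8)(10+3.8)) = 130.02 kPa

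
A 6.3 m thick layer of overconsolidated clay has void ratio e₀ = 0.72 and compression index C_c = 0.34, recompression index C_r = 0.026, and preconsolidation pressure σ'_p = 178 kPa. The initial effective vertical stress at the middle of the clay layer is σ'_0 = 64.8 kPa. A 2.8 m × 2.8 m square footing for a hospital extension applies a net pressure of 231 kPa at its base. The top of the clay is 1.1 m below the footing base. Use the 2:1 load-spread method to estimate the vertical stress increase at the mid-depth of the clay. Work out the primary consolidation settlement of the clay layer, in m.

Mid-depth of clay below the footing base: z = 1.1 + 6.3/2 = 4.25 m.
Stress increase at mid-clay by the 2:1 spreading method:
Δσ = qBL/((B+z)(L+z)) = 231×2.8×2.8/((2.8+4.25)(2.8+4.25)) = 36.438 kPa
Final effective stress: σ'_f = 64.8 + 36.438 = 101.24 kPa.
σ'_f = 101.24 ≤ σ'_p = 178 kPa, so the clay remains overconsolidated and only the recompression index applies:
S_c = C_r·H/(1+e₀)·log₁₀(σ'_f/σ'_0) = 0.026×6.3/1.72×log₁₀(101.24/64.8)
    = 0.095233 × 0.19378 = 0.01845 m

S_c ≈ 0.0185 m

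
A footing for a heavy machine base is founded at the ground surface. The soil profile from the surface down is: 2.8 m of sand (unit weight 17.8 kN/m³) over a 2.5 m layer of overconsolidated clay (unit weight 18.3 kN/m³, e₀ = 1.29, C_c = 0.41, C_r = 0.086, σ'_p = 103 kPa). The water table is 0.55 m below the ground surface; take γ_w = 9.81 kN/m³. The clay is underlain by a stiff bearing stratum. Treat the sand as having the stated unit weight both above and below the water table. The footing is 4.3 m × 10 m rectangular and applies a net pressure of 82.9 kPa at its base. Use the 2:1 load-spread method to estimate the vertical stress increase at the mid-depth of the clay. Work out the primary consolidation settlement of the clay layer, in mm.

Mid-depth of clay below the ground surface: z = 2.8 + 2.5/2 = 4.05 m.
Total vertical stress at mid-clay: σ_v = 17.8×2.8 + 18.3×1.25 = 72.715 kPa.
Pore pressure: u = 9.81×(4.05 − 0.55) = 34.335 kPa.
Initial effective stress: σ'_0 = σ_v − u = 72.715 − 34.335 = 38.38 kPa.
Stress increase at mid-clay by the 2:1 spreading method:
Δσ = qBL/((B+z)(L+z)) = 82.9×4.3×10/((4.3+4.05)(10+4.05)) = 30.385 kPa
Final effective stress: σ'_f = 38.38 + 30.385 = 68.765 kPa.
σ'_f = 68.765 ≤ σ'_p = 103 kPa, so the clay remains overconsolidated and only the recompression index applies:
S_c = C_r·H/(1+e₀)·log₁₀(σ'_f/σ'_0) = 0.086×2.5/2.29×log₁₀(68.765/38.38)
    = 0.093886 × 0.25326 = 0.02378 m

S_c ≈ 23.8 mm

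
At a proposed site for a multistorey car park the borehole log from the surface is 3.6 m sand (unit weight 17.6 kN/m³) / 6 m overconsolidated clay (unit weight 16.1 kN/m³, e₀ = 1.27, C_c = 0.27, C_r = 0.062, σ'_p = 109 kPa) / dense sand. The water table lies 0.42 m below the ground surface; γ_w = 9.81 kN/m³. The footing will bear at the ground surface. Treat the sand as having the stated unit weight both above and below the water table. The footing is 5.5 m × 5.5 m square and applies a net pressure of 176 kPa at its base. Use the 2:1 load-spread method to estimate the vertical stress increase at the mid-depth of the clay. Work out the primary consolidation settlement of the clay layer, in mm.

S_c ≈ 38.3 mm

Mid-depth of clay below the ground surface: z = 3.6 + 6/2 = 6.6 m.
Total vertical stress at mid-clay: σ_v = 17.6×3.6 + 16.1×3 = 111.66 kPa.
Pore pressure: u = 9.81×(6.6 − 0.42) = 60.626 kPa.
Initial effective stress: σ'_0 = σ_v − u = 111.66 − 60.626 = 51.034 kPa.
Stress increase at mid-clay by the 2:1 spreading method:
Δσ = qBL/((B+z)(L+z)) = 176×5.5×5.5/((5.5+6.6)(5.5+6.6)) = 36.364 kPa
Final effective stress: σ'_f = 51.034 + 36.364 = 87.398 kPa.
σ'_f = 87.398 ≤ σ'_p = 109 kPa, so the clay remains overconsolidated and only the recompression index applies:
S_c = C_r·H/(1+e₀)·log₁₀(σ'_f/σ'_0) = 0.062×6/2.27×log₁₀(87.398/51.034)
    = 0.16388 × 0.23364 = 0.03829 m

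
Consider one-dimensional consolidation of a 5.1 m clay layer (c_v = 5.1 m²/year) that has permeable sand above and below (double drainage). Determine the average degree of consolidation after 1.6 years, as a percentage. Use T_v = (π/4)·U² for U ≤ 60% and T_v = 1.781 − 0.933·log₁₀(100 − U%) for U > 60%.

Drainage path length: H_d = H/2 = 2.55 m (double drainage).
T_v = c_v·t/H_d² = 5.1×1.6/2.55² = 1.2549.
T_v = 1.2549 corresponds to the U > 60% branch:
U = 1 − 10^((1.781 − T_v)/0.933)/100 = 0.9634

U ≈ 96.3 %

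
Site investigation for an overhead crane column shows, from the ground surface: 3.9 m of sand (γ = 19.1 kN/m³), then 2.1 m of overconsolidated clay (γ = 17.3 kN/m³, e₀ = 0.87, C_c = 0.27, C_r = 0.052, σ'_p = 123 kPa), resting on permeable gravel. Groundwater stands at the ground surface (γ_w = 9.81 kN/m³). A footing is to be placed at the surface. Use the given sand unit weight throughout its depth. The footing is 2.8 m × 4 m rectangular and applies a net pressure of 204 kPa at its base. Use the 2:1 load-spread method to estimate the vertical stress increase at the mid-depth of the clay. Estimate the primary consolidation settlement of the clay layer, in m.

Mid-depth of clay below the ground surface: z = 3.9 + 2.1/2 = 4.95 m.
Total vertical stress at mid-clay: σ_v = 19.1×3.9 + 17.3×1.05 = 92.655 kPa.
Pore pressure: u = 9.81×(4.95 − 0) = 48.56 kPa.
Initial effective stress: σ'_0 = σ_v − u = 92.655 − 48.56 = 44.095 kPa.
Stress increase at mid-clay by the 2:1 spreading method:
Δσ = qBL/((B+z)(L+z)) = 204×2.8×4/((2.8+4.95)(4+4.95)) = 32.94 kPa
Final effective stress: σ'_f = 44.095 + 32.94 = 77.035 kPa.
σ'_f = 77.035 ≤ σ'_p = 123 kPa, so the clay remains overconsolidated and only the recompression index applies:
S_c = C_r·H/(1+e₀)·log₁₀(σ'_f/σ'_0) = 0.052×2.1/1.87×log₁₀(77.035/44.095)
    = 0.058396 × 0.2423 = 0.01415 m

S_c ≈ 0.0141 m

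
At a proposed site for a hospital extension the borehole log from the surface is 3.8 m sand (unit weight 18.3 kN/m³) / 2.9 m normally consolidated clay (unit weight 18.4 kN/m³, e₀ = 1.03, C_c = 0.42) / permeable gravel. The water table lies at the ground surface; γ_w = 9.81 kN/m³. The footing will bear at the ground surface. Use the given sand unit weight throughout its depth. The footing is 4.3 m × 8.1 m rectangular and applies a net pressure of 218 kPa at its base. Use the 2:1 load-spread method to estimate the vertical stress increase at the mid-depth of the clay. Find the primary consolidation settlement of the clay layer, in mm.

S_c ≈ 221 mm

Mid-depth of clay below the ground surface: z = 3.8 + 2.9/2 = 5.25 m.
Total vertical stress at mid-clay: σ_v = 18.3×3.8 + 18.4×1.45 = 96.22 kPa.
Pore pressure: u = 9.81×(5.25 − 0) = 51.503 kPa.
Initial effective stress: σ'_0 = σ_v − u = 96.22 − 51.503 = 44.717 kPa.
Stress increase at mid-clay by the 2:1 spreading method:
Δσ = qBL/((B+z)(L+z)) = 218×4.3×8.1/((4.3+5.25)(8.1+5.25)) = 59.556 kPa
Final effective stress: σ'_f = σ'_0 + Δσ = 44.717 + 59.556 = 104.27 kPa.
Normally consolidated clay, so the full stress increment lies on the virgin compression line:
S_c = C_c·H/(1+e₀)·log₁₀(σ'_f/σ'_0) = 0.42×2.9/(1+1.03)×log₁₀(104.27/44.717)
    = 0.6 × 0.36769 = 0.2206 m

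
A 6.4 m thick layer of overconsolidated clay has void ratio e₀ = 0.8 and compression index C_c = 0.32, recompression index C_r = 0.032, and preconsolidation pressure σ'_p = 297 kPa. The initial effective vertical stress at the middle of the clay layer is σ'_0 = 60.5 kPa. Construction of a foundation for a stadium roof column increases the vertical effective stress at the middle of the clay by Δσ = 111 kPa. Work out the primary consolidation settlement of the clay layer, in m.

Final effective stress: σ'_f = 60.5 + 111 = 171.5 kPa.
σ'_f = 171.5 ≤ σ'_p = 297 kPa, so the clay remains overconsolidated and only the recompression index applies:
S_c = C_r·H/(1+e₀)·log₁₀(σ'_f/σ'_0) = 0.032×6.4/1.8×log₁₀(171.5/60.5)
    = 0.11378 × 0.45251 = 0.05149 m

S_c ≈ 0.0515 m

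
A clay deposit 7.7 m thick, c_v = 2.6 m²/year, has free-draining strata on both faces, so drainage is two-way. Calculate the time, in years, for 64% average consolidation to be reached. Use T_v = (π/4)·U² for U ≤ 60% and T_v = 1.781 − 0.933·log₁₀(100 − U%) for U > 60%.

t ≈ 1.88 years

Drainage path length: H_d = H/2 = 3.85 m (double drainage).
U > 60%: T_v = 1.781 − 0.933·log₁₀(100 − 64) = 0.32897.
t = T_v·H_d²/c_v = 0.32897×3.85²/2.6 = 1.875 years.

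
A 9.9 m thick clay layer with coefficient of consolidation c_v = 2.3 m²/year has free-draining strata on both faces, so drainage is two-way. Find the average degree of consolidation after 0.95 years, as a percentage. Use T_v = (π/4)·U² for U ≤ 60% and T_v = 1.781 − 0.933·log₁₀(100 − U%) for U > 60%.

U ≈ 33.7 %

Drainage path length: H_d = H/2 = 4.95 m (double drainage).
T_v = c_v·t/H_d² = 2.3×0.95/4.95² = 0.089175.
T_v = 0.089175 corresponds to the U ≤ 60% branch:
U = √(4T_v/π) = 0.337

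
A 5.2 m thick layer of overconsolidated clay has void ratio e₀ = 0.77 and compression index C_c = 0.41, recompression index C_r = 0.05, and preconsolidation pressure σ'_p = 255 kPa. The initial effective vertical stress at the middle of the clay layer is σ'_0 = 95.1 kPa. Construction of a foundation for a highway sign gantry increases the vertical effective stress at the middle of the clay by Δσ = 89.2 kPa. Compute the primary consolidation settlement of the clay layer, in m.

S_c ≈ 0.0422 m

Final effective stress: σ'_f = 95.1 + 89.2 = 184.3 kPa.
σ'_f = 184.3 ≤ σ'_p = 255 kPa, so the clay remains overconsolidated and only the recompression index applies:
S_c = C_r·H/(1+e₀)·log₁₀(σ'_f/σ'_0) = 0.05×5.2/1.77×log₁₀(184.3/95.1)
    = 0.14689 × 0.28734 = 0.04221 m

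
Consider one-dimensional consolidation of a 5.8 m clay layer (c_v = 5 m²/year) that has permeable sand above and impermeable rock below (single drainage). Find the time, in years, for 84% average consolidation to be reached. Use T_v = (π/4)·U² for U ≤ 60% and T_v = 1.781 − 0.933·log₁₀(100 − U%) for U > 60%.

t ≈ 4.42 years

Drainage path length: H_d = H = 5.8 m (single drainage).
U > 60%: T_v = 1.781 − 0.933·log₁₀(100 − 84) = 0.65756.
t = T_v·H_d²/c_v = 0.65756×5.8²/5 = 4.424 years.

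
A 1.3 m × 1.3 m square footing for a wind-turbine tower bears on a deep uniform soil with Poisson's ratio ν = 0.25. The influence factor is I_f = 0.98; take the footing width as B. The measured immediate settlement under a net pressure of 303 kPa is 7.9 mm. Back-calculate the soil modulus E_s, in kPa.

S_e = q·B·(1−ν²)/E_s · I_f  ⇒  E_s = q·B·(1−ν²)·I_f / S_e.
E_s = 303 × 1.3 × 0.9375 × 0.98 / 0.0079 = 45810 kPa

E_s ≈ 45800 kPa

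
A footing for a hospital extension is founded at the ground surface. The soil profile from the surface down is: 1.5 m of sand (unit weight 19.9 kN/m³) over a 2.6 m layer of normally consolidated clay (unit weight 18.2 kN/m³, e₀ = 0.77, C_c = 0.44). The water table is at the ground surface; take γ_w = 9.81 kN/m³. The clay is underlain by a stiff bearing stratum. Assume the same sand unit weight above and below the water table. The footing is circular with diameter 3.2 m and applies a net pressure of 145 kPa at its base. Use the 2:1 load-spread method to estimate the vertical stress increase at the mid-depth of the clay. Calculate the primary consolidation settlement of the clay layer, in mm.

Mid-depth of clay below the ground surface: z = 1.5 + 2.6/2 = 2.8 m.
Total vertical stress at mid-clay: σ_v = 19.9×1.5 + 18.2×1.3 = 53.51 kPa.
Pore pressure: u = 9.81×(2.8 − 0) = 27.468 kPa.
Initial effective stress: σ'_0 = σ_v − u = 53.51 − 27.468 = 26.042 kPa.
Stress increase at mid-clay by the 2:1 spreading method:
Δσ ≈ qD²/(D+z)² = 145×3.2²/(3.2+2.8)² = 41.244 kPa
Final effective stress: σ'_f = σ'_0 + Δσ = 26.042 + 41.244 = 67.286 kPa.
Normally consolidated clay, so the full stress increment lies on the virgin compression line:
S_c = C_c·H/(1+e₀)·log₁₀(σ'_f/σ'_0) = 0.44×2.6/(1+0.77)×log₁₀(67.286/26.042)
    = 0.64633 × 0.41225 = 0.2664 m

S_c ≈ 266 mm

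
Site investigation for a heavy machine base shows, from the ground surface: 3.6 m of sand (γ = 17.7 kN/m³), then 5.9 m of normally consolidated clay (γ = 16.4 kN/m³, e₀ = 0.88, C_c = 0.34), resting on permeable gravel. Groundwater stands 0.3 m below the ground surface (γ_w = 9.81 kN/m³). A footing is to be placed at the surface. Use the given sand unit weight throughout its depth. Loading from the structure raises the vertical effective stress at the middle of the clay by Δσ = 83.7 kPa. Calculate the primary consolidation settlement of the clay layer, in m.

Mid-depth of clay below the ground surface: z = 3.6 + 5.9/2 = 6.55 m.
Total vertical stress at mid-clay: σ_v = 17.7×3.6 + 16.4×2.95 = 112.1 kPa.
Pore pressure: u = 9.81×(6.55 − 0.3) = 61.312 kPa.
Initial effective stress: σ'_0 = σ_v − u = 112.1 − 61.312 = 50.788 kPa.
Final effective stress: σ'_f = σ'_0 + Δσ = 50.788 + 83.7 = 134.49 kPa.
Normally consolidated clay, so the full stress increment lies on the virgin compression line:
S_c = C_c·H/(1+e₀)·log₁₀(σ'_f/σ'_0) = 0.34×5.9/(1+0.88)×log₁₀(134.49/50.788)
    = 1.067 × 0.42293 = 0.4513 m

S_c ≈ 0.451 m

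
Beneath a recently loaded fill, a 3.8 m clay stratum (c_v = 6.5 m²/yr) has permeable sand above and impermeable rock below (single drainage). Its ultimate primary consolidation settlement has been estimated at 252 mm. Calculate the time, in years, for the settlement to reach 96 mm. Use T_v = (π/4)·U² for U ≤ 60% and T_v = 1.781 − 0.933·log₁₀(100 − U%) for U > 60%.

t ≈ 0.253 years

Drainage path length: H_d = H = 3.8 m (single drainage).
U = S(t)/S_ult = 96/252 = 0.381.
U ≤ 60%: T_v = (π/4)·U² = (π/4)×0.38095² = 0.11398.
t = T_v·H_d²/c_v = 0.11398×3.8²/6.5 = 0.2532 years.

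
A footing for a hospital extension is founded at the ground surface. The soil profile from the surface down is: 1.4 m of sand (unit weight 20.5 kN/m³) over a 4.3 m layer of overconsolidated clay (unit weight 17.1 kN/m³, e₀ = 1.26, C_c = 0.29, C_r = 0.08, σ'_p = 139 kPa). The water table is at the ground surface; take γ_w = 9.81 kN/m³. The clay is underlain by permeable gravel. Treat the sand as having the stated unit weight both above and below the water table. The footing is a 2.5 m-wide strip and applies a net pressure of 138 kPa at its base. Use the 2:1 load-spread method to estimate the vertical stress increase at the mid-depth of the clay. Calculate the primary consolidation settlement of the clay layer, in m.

S_c ≈ 0.0695 m

Mid-depth of clay below the ground surface: z = 1.4 + 4.3/2 = 3.55 m.
Total vertical stress at mid-clay: σ_v = 20.5×1.4 + 17.1×2.15 = 65.465 kPa.
Pore pressure: u = 9.81×(3.55 − 0) = 34.825 kPa.
Initial effective stress: σ'_0 = σ_v − u = 65.465 − 34.825 = 30.64 kPa.
Stress increase at mid-clay by the 2:1 spreading method:
Δσ = qB/(B+z) = 138×2.5/(2.5+3.55) = 57.025 kPa
Final effective stress: σ'_f = 30.64 + 57.025 = 87.665 kPa.
σ'_f = 87.665 ≤ σ'_p = 139 kPa, so the clay remains overconsolidated and only the recompression index applies:
S_c = C_r·H/(1+e₀)·log₁₀(σ'_f/σ'_0) = 0.08×4.3/2.26×log₁₀(87.665/30.64)
    = 0.15222 × 0.45654 = 0.06949 m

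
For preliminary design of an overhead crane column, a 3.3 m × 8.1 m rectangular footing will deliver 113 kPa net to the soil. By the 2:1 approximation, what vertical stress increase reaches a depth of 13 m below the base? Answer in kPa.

By the 2:1 method the load spreads at 1 horizontal : 2 vertical, so at depth z the loaded area has grown by z in each plan dimension:
Δσ = qBL/((B+z)(L+z)) = 113×3.3×8.1/((3.3+13)(8.1+13)) = 8.7823 kPa

Δσ_z ≈ 8.78 kPa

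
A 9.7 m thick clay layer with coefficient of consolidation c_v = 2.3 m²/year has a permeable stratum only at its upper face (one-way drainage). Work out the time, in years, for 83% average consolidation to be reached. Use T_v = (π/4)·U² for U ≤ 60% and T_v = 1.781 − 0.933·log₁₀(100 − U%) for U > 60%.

Drainage path length: H_d = H = 9.7 m (single drainage).
U > 60%: T_v = 1.781 − 0.933·log₁₀(100 − 83) = 0.63299.
t = T_v·H_d²/c_v = 0.63299×9.7²/2.3 = 25.89 years.

t ≈ 25.9 years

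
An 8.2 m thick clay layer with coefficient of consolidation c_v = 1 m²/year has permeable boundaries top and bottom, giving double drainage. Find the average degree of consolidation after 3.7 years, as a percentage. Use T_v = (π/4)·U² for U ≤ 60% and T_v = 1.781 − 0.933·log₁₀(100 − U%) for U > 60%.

U ≈ 52.9 %

Drainage path length: H_d = H/2 = 4.1 m (double drainage).
T_v = c_v·t/H_d² = 1×3.7/4.1² = 0.22011.
T_v = 0.22011 corresponds to the U ≤ 60% branch:
U = √(4T_v/π) = 0.5294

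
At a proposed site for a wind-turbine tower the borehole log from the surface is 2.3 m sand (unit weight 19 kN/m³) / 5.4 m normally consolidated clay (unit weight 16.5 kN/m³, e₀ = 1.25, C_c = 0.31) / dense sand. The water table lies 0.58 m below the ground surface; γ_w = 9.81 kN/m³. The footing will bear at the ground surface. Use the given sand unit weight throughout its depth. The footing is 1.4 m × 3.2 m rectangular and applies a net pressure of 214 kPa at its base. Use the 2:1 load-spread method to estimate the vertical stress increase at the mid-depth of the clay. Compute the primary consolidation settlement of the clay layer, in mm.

S_c ≈ 110 mm

Mid-depth of clay below the ground surface: z = 2.3 + 5.4/2 = 5 m.
Total vertical stress at mid-clay: σ_v = 19×2.3 + 16.5×2.7 = 88.25 kPa.
Pore pressure: u = 9.81×(5 − 0.58) = 43.36 kPa.
Initial effective stress: σ'_0 = σ_v − u = 88.25 − 43.36 = 44.89 kPa.
Stress increase at mid-clay by the 2:1 spreading method:
Δσ = qBL/((B+z)(L+z)) = 214×1.4×3.2/((1.4+5)(3.2+5)) = 18.268 kPa
Final effective stress: σ'_f = σ'_0 + Δσ = 44.89 + 18.268 = 63.158 kPa.
Normally consolidated clay, so the full stress increment lies on the virgin compression line:
S_c = C_c·H/(1+e₀)·log₁₀(σ'_f/σ'_0) = 0.31×5.4/(1+1.25)×log₁₀(63.158/44.89)
    = 0.744 × 0.14828 = 0.1103 m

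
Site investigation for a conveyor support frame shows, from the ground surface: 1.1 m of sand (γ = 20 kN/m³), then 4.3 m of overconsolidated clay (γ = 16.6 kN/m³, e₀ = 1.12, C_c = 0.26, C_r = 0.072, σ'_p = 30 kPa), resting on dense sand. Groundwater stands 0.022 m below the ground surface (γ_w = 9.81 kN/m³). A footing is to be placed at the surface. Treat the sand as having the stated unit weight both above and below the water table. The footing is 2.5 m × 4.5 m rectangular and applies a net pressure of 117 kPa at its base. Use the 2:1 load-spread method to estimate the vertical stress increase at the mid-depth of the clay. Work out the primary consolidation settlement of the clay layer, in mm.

S_c ≈ 150 mm

Mid-depth of clay below the ground surface: z = 1.1 + 4.3/2 = 3.25 m.
Total vertical stress at mid-clay: σ_v = 20×1.1 + 16.6×2.15 = 57.69 kPa.
Pore pressure: u = 9.81×(3.25 − 0.022) = 31.667 kPa.
Initial effective stress: σ'_0 = σ_v − u = 57.69 − 31.667 = 26.023 kPa.
Stress increase at mid-clay by the 2:1 spreading method:
Δσ = qBL/((B+z)(L+z)) = 117×2.5×4.5/((2.5+3.25)(4.5+3.25)) = 29.537 kPa
Final effective stress: σ'_f = 26.023 + 29.537 = 55.56 kPa.
σ'_f = 55.56 > σ'_p = 30 kPa, so the stress path crosses the preconsolidation pressure — recompression up to σ'_p, then virgin compression beyond:
S_c = H/(1+e₀)·[C_r·log₁₀(σ'_p/σ'_0) + C_c·log₁₀(σ'_f/σ'_p)]
    = 4.3/2.12 × [0.072×log₁₀(30/26.023) + 0.26×log₁₀(55.56/30)]
    = 2.0283 × [0.004447 + 0.069587] = 0.1502 m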